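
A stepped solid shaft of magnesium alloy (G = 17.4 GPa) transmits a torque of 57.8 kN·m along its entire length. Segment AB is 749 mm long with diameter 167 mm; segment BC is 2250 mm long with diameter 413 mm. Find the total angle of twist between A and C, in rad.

J_AB = π(0.167)⁴/32 = 7.64×10^-5 m⁴; J_BC = π(0.413)⁴/32 = 2.86×10^-3 m⁴.
θ = (T/G)·Σ L_i/J_i = (57800/17.4×10⁹)·(0.749/7.64×10^-5 + 2.25/2.86×10^-3) = 0.03520 rad.

0.0352 rad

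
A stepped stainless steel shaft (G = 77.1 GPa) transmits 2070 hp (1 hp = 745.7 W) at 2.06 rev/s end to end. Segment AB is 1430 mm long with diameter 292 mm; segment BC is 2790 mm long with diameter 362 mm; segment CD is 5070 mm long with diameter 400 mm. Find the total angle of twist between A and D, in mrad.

8.78 mrad

ω = 2π·2.06 = 12.94 rad/s, so T = P/ω = 2070×745.7 / 12.94 = 119300 N·m.
J_AB = π(0.292)⁴/32 = 7.14×10^-4 m⁴; J_BC = π(0.362)⁴/32 = 1.69×10^-3 m⁴; J_CD = π(0.400)⁴/32 = 2.51×10^-3 m⁴.
θ = (T/G)·Σ L_i/J_i = (119300/77.1×10⁹)·(1.43/7.14×10^-4 + 2.79/1.69×10^-3 + 5.07/2.51×10^-3) = 8.779×10^-3 rad.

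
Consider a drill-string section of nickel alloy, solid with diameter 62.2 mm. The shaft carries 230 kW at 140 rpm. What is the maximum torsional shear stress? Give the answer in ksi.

ω = 2π·140/60 = 14.66 rad/s, so T = P/ω = 230×10³ / 14.66 = 15690 N·m.
J = πd⁴/32 = π(0.0622)⁴/32 = 1.469×10^-6 m⁴.
τ_max = T·r/J = 15690 × 0.0311 / 1.469×10^-6 = 3.320×10^8 Pa.

48.2 ksi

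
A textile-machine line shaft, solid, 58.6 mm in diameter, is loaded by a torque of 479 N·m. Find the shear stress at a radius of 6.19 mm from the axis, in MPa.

J = πd⁴/32 = π(0.0586)⁴/32 = 1.158×10^-6 m⁴.
Shear stress varies linearly with radius: τ = T·r/J = 479.0 × 0.00619 / 1.158×10^-6 = 2.561×10^6 Pa.

2.56 MPa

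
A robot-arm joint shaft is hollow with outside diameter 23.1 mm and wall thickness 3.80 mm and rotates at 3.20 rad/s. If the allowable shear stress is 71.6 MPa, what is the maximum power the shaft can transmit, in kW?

0.442 kW

J = π(d_o⁴ − d_i⁴)/32 = π(0.0231⁴ − 0.0155⁴)/32 = 2.229×10^-8 m⁴.
T_max = τ_allow·J/r = 7.16×10^7 × 2.229×10^-8 / 0.0116 = 138.2 N·m.
ω = 3.20 rad/s, so P_max = T_max·ω = 442.1 W.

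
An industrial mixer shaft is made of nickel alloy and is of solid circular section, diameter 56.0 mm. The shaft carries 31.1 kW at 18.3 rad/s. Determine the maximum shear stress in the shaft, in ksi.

7.15 ksi

ω = 18.3 rad/s, so T = P/ω = 31.1×10³ / 18.30 = 1699 N·m.
J = πd⁴/32 = π(0.0560)⁴/32 = 9.655×10^-7 m⁴.
τ_max = T·r/J = 1699 × 0.0280 / 9.655×10^-7 = 4.929×10^7 Pa.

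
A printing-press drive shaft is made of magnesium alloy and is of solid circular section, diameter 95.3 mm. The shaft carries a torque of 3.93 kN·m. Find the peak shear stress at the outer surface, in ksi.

J = πd⁴/32 = π(0.0953)⁴/32 = 8.098×10^-6 m⁴.
τ_max = T·r/J = 3930 × 0.0476 / 8.098×10^-6 = 2.313×10^7 Pa.

3.35 ksi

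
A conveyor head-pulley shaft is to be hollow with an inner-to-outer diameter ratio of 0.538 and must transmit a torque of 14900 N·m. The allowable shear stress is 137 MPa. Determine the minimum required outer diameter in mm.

84.6 mm

For a hollow shaft with d_i/d_o = 0.538: τ_max = 16T/(π d_o³ (1−k⁴)), so d_o = [16T/(π τ_allow (1−k⁴))]^(1/3) = [16·14900/(π·1.37×10^8·0.9162)]^(1/3) = 0.08456 m.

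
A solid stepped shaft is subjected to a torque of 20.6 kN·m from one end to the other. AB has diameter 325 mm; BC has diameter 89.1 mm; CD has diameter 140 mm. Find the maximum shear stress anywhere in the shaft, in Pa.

1.48e8 Pa

Under the same torque, τ_max = 16T/(πd³) is largest where d is smallest — segment BC (d = 89.1 mm).
τ_max = 16·20600/(π·(0.0891)³) = 1.483×10^8 Pa.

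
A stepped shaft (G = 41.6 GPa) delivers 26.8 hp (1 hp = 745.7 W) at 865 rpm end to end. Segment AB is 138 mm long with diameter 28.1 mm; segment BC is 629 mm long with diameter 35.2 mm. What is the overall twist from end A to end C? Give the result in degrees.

1.95°

ω = 2π·865/60 = 90.58 rad/s, so T = P/ω = 26.8×745.7 / 90.58 = 220.6 N·m.
J_AB = π(0.0281)⁴/32 = 6.12×10^-8 m⁴; J_BC = π(0.0352)⁴/32 = 1.51×10^-7 m⁴.
θ = (T/G)·Σ L_i/J_i = (220.6/41.6×10⁹)·(0.138/6.12×10^-8 + 0.629/1.51×10^-7) = 0.03409 rad.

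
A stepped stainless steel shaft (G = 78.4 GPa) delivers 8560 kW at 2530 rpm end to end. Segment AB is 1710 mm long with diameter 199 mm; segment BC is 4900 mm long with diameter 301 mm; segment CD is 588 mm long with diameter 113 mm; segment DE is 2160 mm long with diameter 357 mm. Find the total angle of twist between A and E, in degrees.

1.31°

ω = 2π·2530/60 = 264.9 rad/s, so T = P/ω = 8560×10³ / 264.9 = 32310 N·m.
J_AB = π(0.199)⁴/32 = 1.54×10^-4 m⁴; J_BC = π(0.301)⁴/32 = 8.06×10^-4 m⁴; J_CD = π(0.113)⁴/32 = 1.60×10^-5 m⁴; J_DE = π(0.357)⁴/32 = 1.59×10^-3 m⁴.
θ = (T/G)·Σ L_i/J_i = (32310/78.4×10⁹)·(1.71/1.54×10^-4 + 4.90/8.06×10^-4 + 0.588/1.60×10^-5 + 2.16/1.59×10^-3) = 0.02278 rad.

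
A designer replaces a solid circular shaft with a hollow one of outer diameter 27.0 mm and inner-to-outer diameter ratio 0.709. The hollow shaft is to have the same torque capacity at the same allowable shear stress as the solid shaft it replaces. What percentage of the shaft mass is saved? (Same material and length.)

39.6 %

Equal τ_max and T ⇒ the solid shaft needs d_s³ = d_o³(1−k⁴), so d_s = 27.0·(1−0.709⁴)^(1/3) = 24.50 mm.
Area ratio A_h/A_s = d_o²(1−k²)/d_s² = (1−k²)/(1−k⁴)^(2/3) = 0.6039.
Mass saving = 1 − 0.6039 = 39.6 %.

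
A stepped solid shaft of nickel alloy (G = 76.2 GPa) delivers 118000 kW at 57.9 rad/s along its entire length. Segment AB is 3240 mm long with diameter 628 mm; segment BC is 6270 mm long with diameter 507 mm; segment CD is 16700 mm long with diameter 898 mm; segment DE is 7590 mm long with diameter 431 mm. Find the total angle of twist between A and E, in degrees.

5.64°

ω = 57.9 rad/s, so T = P/ω = 118000×10³ / 57.90 = 2.038e6 N·m.
J_AB = π(0.628)⁴/32 = 0.0153 m⁴; J_BC = π(0.507)⁴/32 = 6.49×10^-3 m⁴; J_CD = π(0.898)⁴/32 = 0.0638 m⁴; J_DE = π(0.431)⁴/32 = 3.39×10^-3 m⁴.
θ = (T/G)·Σ L_i/J_i = (2.038e6/76.2×10⁹)·(3.24/0.0153 + 6.27/6.49×10^-3 + 16.7/0.0638 + 7.59/3.39×10^-3) = 0.09844 rad.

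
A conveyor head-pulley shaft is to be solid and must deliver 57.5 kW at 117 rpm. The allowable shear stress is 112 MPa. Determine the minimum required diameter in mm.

59.8 mm

ω = 2π·117/60 = 12.25 rad/s, so T = P/ω = 57.5×10³ / 12.25 = 4693 N·m.
For a solid shaft τ_max = 16T/(πd³), so d = (16T/(π τ_allow))^(1/3) = (16·4693/(π·1.12×10^8))^(1/3) = 0.05976 m.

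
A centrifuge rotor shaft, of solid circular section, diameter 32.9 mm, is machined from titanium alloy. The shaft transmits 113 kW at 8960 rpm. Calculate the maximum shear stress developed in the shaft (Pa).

ω = 2π·8960/60 = 938.3 rad/s, so T = P/ω = 113×10³ / 938.3 = 120.4 N·m.
J = πd⁴/32 = π(0.0329)⁴/32 = 1.150×10^-7 m⁴.
τ_max = T·r/J = 120.4 × 0.0164 / 1.150×10^-7 = 1.722×10^7 Pa.

1.72e7 Pa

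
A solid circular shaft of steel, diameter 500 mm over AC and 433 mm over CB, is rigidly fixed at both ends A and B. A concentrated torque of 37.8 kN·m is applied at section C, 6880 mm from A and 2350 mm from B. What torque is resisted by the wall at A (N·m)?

Compatibility: T_A·a/J_AC = T_B·b/J_CB with T_A + T_B = T₀.
J_AC = 6.14×10^-3 m⁴, J_CB = 3.45×10^-3 m⁴, so T_A = T₀·(J_AC/a)/((J_AC/a)+(J_CB/b)) = 14280 N·m, T_B = 23520 N·m.

14300 N·m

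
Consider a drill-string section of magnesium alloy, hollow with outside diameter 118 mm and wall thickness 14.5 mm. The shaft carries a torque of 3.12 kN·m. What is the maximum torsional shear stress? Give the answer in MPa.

14.3 MPa

J = π(d_o⁴ − d_i⁴)/32 = π(0.118⁴ − 0.0890⁴)/32 = 1.287×10^-5 m⁴.
τ_max = T·r/J = 3120 × 0.0590 / 1.287×10^-5 = 1.430×10^7 Pa.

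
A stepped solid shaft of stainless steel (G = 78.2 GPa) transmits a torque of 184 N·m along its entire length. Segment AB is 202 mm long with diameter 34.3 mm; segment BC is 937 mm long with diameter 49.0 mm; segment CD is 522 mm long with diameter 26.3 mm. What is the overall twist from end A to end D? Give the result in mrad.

J_AB = π(0.0343)⁴/32 = 1.36×10^-7 m⁴; J_BC = π(0.0490)⁴/32 = 5.66×10^-7 m⁴; J_CD = π(0.0263)⁴/32 = 4.70×10^-8 m⁴.
θ = (T/G)·Σ L_i/J_i = (184.0/78.2×10⁹)·(0.202/1.36×10^-7 + 0.937/5.66×10^-7 + 0.522/4.70×10^-8) = 0.03354 rad.

33.5 mrad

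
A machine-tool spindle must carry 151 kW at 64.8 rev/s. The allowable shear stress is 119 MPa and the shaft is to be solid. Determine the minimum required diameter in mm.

ω = 2π·64.8 = 407.2 rad/s, so T = P/ω = 151×10³ / 407.2 = 370.9 N·m.
For a solid shaft τ_max = 16T/(πd³), so d = (16T/(π τ_allow))^(1/3) = (16·370.9/(π·1.19×10^8))^(1/3) = 0.02513 m.

25.1 mm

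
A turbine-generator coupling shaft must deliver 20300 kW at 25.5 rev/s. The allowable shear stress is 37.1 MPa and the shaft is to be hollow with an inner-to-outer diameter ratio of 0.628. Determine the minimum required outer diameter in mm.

ω = 2π·25.5 = 160.2 rad/s, so T = P/ω = 20300×10³ / 160.2 = 126700 N·m.
For a hollow shaft with d_i/d_o = 0.628: τ_max = 16T/(π d_o³ (1−k⁴)), so d_o = [16T/(π τ_allow (1−k⁴))]^(1/3) = [16·126700/(π·3.71×10^7·0.8445)]^(1/3) = 0.2741 m.

274 mm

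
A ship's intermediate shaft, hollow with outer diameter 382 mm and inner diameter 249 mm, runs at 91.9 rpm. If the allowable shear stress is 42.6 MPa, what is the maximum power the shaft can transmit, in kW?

J = π(d_o⁴ − d_i⁴)/32 = π(0.382⁴ − 0.249⁴)/32 = 1.713×10^-3 m⁴.
T_max = τ_allow·J/r = 4.26×10^7 × 1.713×10^-3 / 0.191 = 382100 N·m.
ω = 2π·91.9/60 = 9.624 rad/s, so P_max = T_max·ω = 3.677×10^6 W.

3680 kW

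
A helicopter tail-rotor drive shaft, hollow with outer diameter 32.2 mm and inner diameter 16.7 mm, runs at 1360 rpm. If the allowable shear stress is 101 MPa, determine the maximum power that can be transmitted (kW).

87.5 kW

J = π(d_o⁴ − d_i⁴)/32 = π(0.0322⁴ − 0.0167⁴)/32 = 9.791×10^-8 m⁴.
T_max = τ_allow·J/r = 1.01×10^8 × 9.791×10^-8 / 0.0161 = 614.2 N·m.
ω = 2π·1360/60 = 142.4 rad/s, so P_max = T_max·ω = 8.747×10^4 W.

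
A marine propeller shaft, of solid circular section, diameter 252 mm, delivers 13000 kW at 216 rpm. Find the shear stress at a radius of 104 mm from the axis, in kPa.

151000 kPa

ω = 2π·216/60 = 22.62 rad/s, so T = P/ω = 13000×10³ / 22.62 = 574700 N·m.
J = πd⁴/32 = π(0.252)⁴/32 = 3.959×10^-4 m⁴.
Shear stress varies linearly with radius: τ = T·r/J = 574700 × 0.104 / 3.959×10^-4 = 1.510×10^8 Pa.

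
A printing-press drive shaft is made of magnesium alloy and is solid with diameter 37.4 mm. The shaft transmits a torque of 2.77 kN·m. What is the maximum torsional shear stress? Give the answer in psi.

J = πd⁴/32 = π(0.0374)⁴/32 = 1.921×10^-7 m⁴.
τ_max = T·r/J = 2770 × 0.0187 / 1.921×10^-7 = 2.697×10^8 Pa.

39100 psi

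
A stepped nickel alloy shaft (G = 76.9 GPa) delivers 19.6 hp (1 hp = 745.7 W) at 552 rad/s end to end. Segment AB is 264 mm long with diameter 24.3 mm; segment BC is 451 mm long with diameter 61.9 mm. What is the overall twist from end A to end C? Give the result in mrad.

2.76 mrad

ω = 552 rad/s, so T = P/ω = 19.6×745.7 / 552.0 = 26.48 N·m.
J_AB = π(0.0243)⁴/32 = 3.42×10^-8 m⁴; J_BC = π(0.0619)⁴/32 = 1.44×10^-6 m⁴.
θ = (T/G)·Σ L_i/J_i = (26.48/76.9×10⁹)·(0.264/3.42×10^-8 + 0.451/1.44×10^-6) = 2.763×10^-3 rad.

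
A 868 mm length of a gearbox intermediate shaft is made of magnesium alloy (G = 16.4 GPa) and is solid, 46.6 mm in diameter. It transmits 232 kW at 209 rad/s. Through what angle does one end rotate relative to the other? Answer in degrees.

ω = 209 rad/s, so T = P/ω = 232×10³ / 209.0 = 1110 N·m.
J = πd⁴/32 = π(0.0466)⁴/32 = 4.630×10^-7 m⁴.
θ = T·L/(G·J) = 1110 × 0.868 / (16.4×10⁹ × 4.630×10^-7) = 0.1269 rad.

7.27°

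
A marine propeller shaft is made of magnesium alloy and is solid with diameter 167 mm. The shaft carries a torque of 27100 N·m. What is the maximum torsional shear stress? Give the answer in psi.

4300 psi

J = πd⁴/32 = π(0.167)⁴/32 = 7.636×10^-5 m⁴.
τ_max = T·r/J = 27100 × 0.0835 / 7.636×10^-5 = 2.963×10^7 Pa.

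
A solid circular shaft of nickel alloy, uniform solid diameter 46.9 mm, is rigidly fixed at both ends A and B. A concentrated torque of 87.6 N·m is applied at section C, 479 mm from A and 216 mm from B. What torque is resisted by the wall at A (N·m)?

With uniform GJ and both ends fixed, compatibility θ_AC = θ_CB gives T_A·a = T_B·b, together with T_A + T_B = T₀.
T_A = T₀·b/(a+b) = 87.60·216/695.0 = 27.23 N·m; T_B = 60.37 N·m.

27.2 N·m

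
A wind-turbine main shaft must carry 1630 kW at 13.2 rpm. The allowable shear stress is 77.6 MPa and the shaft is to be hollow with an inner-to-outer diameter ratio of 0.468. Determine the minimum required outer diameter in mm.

ω = 2π·13.2/60 = 1.382 rad/s, so T = P/ω = 1630×10³ / 1.382 = 1.179e6 N·m.
For a hollow shaft with d_i/d_o = 0.468: τ_max = 16T/(π d_o³ (1−k⁴)), so d_o = [16T/(π τ_allow (1−k⁴))]^(1/3) = [16·1.179e6/(π·7.76×10^7·0.9520)]^(1/3) = 0.4332 m.

433 mm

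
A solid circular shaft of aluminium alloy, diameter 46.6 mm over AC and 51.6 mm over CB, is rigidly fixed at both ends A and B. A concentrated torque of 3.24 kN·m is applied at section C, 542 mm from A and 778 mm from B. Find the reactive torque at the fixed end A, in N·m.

Compatibility: T_A·a/J_AC = T_B·b/J_CB with T_A + T_B = T₀.
J_AC = 4.63×10^-7 m⁴, J_CB = 6.96×10^-7 m⁴, so T_A = T₀·(J_AC/a)/((J_AC/a)+(J_CB/b)) = 1583 N·m, T_B = 1657 N·m.

1580 N·m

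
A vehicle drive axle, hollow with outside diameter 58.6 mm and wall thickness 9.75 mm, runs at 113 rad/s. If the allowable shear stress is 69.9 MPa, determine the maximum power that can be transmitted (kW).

250 kW

J = π(d_o⁴ − d_i⁴)/32 = π(0.0586⁴ − 0.0391⁴)/32 = 9.282×10^-7 m⁴.
T_max = τ_allow·J/r = 6.99×10^7 × 9.282×10^-7 / 0.0293 = 2214 N·m.
ω = 113 rad/s, so P_max = T_max·ω = 2.502×10^5 W.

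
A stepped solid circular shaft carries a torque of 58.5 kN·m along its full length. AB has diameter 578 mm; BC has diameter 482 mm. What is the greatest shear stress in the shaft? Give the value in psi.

386 psi

Under the same torque, τ_max = 16T/(πd³) is largest where d is smallest — segment BC (d = 482 mm).
τ_max = 16·58500/(π·(0.482)³) = 2.661×10^6 Pa.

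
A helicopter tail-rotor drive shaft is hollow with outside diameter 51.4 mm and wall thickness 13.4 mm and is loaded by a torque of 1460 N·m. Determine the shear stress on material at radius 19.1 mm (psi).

6230 psi

J = π(d_o⁴ − d_i⁴)/32 = π(0.0514⁴ − 0.0246⁴)/32 = 6.493×10^-7 m⁴.
Shear stress varies linearly with radius: τ = T·r/J = 1460 × 0.0191 / 6.493×10^-7 = 4.295×10^7 Pa.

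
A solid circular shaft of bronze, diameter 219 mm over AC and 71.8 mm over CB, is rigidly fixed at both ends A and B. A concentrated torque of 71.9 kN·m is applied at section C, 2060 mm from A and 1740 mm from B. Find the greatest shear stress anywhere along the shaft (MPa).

34.4 MPa

Compatibility: T_A·a/J_AC = T_B·b/J_CB with T_A + T_B = T₀.
J_AC = 2.26×10^-4 m⁴, J_CB = 2.61×10^-6 m⁴, so T_A = T₀·(J_AC/a)/((J_AC/a)+(J_CB/b)) = 70930 N·m, T_B = 970.2 N·m.
τ in each portion: τ_AC = 3.44×10^7 Pa, τ_CB = 1.33×10^7 Pa; maximum is in AC.
τ_max = T_AC·r/J = 70930·0.110/2.26×10^-4 = 3.439×10^7 Pa.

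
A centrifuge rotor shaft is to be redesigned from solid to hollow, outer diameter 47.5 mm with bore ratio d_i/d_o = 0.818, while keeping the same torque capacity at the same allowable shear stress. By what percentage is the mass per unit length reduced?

Equal τ_max and T ⇒ the solid shaft needs d_s³ = d_o³(1−k⁴), so d_s = 47.5·(1−0.818⁴)^(1/3) = 38.97 mm.
Area ratio A_h/A_s = d_o²(1−k²)/d_s² = (1−k²)/(1−k⁴)^(2/3) = 0.4915.
Mass saving = 1 − 0.4915 = 50.8 %.

50.8 %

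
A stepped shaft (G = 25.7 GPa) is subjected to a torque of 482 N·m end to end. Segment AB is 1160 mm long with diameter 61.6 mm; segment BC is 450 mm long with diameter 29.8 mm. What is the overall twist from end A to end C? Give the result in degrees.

J_AB = π(0.0616)⁴/32 = 1.41×10^-6 m⁴; J_BC = π(0.0298)⁴/32 = 7.74×10^-8 m⁴.
θ = (T/G)·Σ L_i/J_i = (482.0/25.7×10⁹)·(1.16/1.41×10^-6 + 0.450/7.74×10^-8) = 0.1244 rad.

7.13°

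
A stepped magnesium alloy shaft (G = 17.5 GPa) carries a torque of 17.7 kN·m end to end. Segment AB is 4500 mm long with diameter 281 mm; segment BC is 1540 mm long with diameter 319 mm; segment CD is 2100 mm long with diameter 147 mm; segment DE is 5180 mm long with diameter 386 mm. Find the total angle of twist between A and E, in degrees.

J_AB = π(0.281)⁴/32 = 6.12×10^-4 m⁴; J_BC = π(0.319)⁴/32 = 1.02×10^-3 m⁴; J_CD = π(0.147)⁴/32 = 4.58×10^-5 m⁴; J_DE = π(0.386)⁴/32 = 2.18×10^-3 m⁴.
θ = (T/G)·Σ L_i/J_i = (17700/17.5×10⁹)·(4.50/6.12×10^-4 + 1.54/1.02×10^-3 + 2.10/4.58×10^-5 + 5.18/2.18×10^-3) = 0.05770 rad.

3.31°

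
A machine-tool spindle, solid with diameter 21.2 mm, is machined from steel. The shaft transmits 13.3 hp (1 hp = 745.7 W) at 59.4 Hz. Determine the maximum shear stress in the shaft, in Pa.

ω = 2π·59.4 = 373.2 rad/s, so T = P/ω = 13.3×745.7 / 373.2 = 26.57 N·m.
J = πd⁴/32 = π(0.0212)⁴/32 = 1.983×10^-8 m⁴.
τ_max = T·r/J = 26.57 × 0.0106 / 1.983×10^-8 = 1.420×10^7 Pa.

1.42e7 Pa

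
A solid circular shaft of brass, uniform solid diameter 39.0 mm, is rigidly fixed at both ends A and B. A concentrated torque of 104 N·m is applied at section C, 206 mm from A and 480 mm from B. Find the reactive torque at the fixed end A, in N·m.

72.8 N·m

With uniform GJ and both ends fixed, compatibility θ_AC = θ_CB gives T_A·a = T_B·b, together with T_A + T_B = T₀.
T_A = T₀·b/(a+b) = 104.0·480/686.0 = 72.77 N·m; T_B = 31.23 N·m.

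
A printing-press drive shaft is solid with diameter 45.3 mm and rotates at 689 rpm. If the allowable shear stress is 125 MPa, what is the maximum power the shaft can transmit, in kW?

165 kW

J = πd⁴/32 = π(0.0453)⁴/32 = 4.134×10^-7 m⁴.
T_max = τ_allow·J/r = 1.25×10^8 × 4.134×10^-7 / 0.0226 = 2282 N·m.
ω = 2π·689/60 = 72.15 rad/s, so P_max = T_max·ω = 1.646×10^5 W.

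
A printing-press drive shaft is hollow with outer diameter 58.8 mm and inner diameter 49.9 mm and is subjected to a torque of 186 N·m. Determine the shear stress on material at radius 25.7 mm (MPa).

J = π(d_o⁴ − d_i⁴)/32 = π(0.0588⁴ − 0.0499⁴)/32 = 5.649×10^-7 m⁴.
Shear stress varies linearly with radius: τ = T·r/J = 186.0 × 0.0257 / 5.649×10^-7 = 8.462×10^6 Pa.

8.46 MPa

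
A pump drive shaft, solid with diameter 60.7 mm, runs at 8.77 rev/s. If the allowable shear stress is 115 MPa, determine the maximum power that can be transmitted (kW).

278 kW

J = πd⁴/32 = π(0.0607)⁴/32 = 1.333×10^-6 m⁴.
T_max = τ_allow·J/r = 1.15×10^8 × 1.333×10^-6 / 0.0304 = 5050 N·m.
ω = 2π·8.77 = 55.10 rad/s, so P_max = T_max·ω = 2.783×10^5 W.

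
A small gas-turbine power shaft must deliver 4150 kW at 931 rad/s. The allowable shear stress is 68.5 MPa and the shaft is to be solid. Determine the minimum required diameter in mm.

69.2 mm

ω = 931 rad/s, so T = P/ω = 4150×10³ / 931.0 = 4458 N·m.
For a solid shaft τ_max = 16T/(πd³), so d = (16T/(π τ_allow))^(1/3) = (16·4458/(π·6.85×10^7))^(1/3) = 0.06920 m.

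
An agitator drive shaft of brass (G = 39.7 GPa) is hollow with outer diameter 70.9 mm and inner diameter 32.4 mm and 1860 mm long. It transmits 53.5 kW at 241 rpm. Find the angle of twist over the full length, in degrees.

2.40°

ω = 2π·241/60 = 25.24 rad/s, so T = P/ω = 53.5×10³ / 25.24 = 2120 N·m.
J = π(d_o⁴ − d_i⁴)/32 = π(0.0709⁴ − 0.0324⁴)/32 = 2.373×10^-6 m⁴.
θ = T·L/(G·J) = 2120 × 1.86 / (39.7×10⁹ × 2.373×10^-6) = 0.04186 rad.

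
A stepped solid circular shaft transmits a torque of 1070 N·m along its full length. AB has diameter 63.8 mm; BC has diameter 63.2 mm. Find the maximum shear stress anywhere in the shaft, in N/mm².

Under the same torque, τ_max = 16T/(πd³) is largest where d is smallest — segment BC (d = 63.2 mm).
τ_max = 16·1070/(π·(0.0632)³) = 2.159×10^7 Pa.

21.6 N/mm²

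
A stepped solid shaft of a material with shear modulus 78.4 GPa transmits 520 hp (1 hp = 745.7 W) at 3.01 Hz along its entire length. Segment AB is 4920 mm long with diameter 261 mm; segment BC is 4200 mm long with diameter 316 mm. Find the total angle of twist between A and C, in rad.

ω = 2π·3.01 = 18.91 rad/s, so T = P/ω = 520×745.7 / 18.91 = 20500 N·m.
J_AB = π(0.261)⁴/32 = 4.56×10^-4 m⁴; J_BC = π(0.316)⁴/32 = 9.79×10^-4 m⁴.
θ = (T/G)·Σ L_i/J_i = (20500/78.4×10⁹)·(4.92/4.56×10^-4 + 4.20/9.79×10^-4) = 3.946×10^-3 rad.

0.00395 rad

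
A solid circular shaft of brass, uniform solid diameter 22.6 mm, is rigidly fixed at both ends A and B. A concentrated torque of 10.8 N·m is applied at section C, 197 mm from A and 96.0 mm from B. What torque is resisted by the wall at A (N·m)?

With uniform GJ and both ends fixed, compatibility θ_AC = θ_CB gives T_A·a = T_B·b, together with T_A + T_B = T₀.
T_A = T₀·b/(a+b) = 10.80·96.0/293.0 = 3.539 N·m; T_B = 7.261 N·m.

3.54 N·m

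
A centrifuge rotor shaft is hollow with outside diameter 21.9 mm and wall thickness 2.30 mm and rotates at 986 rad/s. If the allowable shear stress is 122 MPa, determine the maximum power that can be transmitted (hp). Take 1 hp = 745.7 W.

J = π(d_o⁴ − d_i⁴)/32 = π(0.0219⁴ − 0.0173⁴)/32 = 1.379×10^-8 m⁴.
T_max = τ_allow·J/r = 1.22×10^8 × 1.379×10^-8 / 0.0109 = 153.6 N·m.
ω = 986 rad/s, so P_max = T_max·ω = 1.515×10^5 W.

203 hp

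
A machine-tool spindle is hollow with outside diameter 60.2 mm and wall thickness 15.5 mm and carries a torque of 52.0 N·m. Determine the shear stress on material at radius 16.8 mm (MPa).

J = π(d_o⁴ − d_i⁴)/32 = π(0.0602⁴ − 0.0292⁴)/32 = 1.218×10^-6 m⁴.
Shear stress varies linearly with radius: τ = T·r/J = 52.00 × 0.0168 / 1.218×10^-6 = 7.172×10^5 Pa.

0.717 MPa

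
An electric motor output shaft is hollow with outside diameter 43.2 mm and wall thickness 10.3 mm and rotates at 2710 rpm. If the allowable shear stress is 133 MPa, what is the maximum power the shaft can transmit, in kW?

J = π(d_o⁴ − d_i⁴)/32 = π(0.0432⁴ − 0.0226⁴)/32 = 3.163×10^-7 m⁴.
T_max = τ_allow·J/r = 1.33×10^8 × 3.163×10^-7 / 0.0216 = 1948 N·m.
ω = 2π·2710/60 = 283.8 rad/s, so P_max = T_max·ω = 5.527×10^5 W.

553 kW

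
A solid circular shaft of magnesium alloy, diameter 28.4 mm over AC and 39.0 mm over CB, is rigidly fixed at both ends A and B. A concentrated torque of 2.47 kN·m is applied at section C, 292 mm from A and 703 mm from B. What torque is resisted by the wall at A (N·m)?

997 N·m

Compatibility: T_A·a/J_AC = T_B·b/J_CB with T_A + T_B = T₀.
J_AC = 6.39×10^-8 m⁴, J_CB = 2.27×10^-7 m⁴, so T_A = T₀·(J_AC/a)/((J_AC/a)+(J_CB/b)) = 997.1 N·m, T_B = 1473 N·m.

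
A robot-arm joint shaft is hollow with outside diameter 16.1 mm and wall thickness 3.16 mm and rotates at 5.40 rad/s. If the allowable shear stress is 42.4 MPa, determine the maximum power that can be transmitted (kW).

0.162 kW

J = π(d_o⁴ − d_i⁴)/32 = π(0.0161⁴ − 0.00978⁴)/32 = 5.698×10^-9 m⁴.
T_max = τ_allow·J/r = 4.24×10^7 × 5.698×10^-9 / 0.00805 = 30.01 N·m.
ω = 5.40 rad/s, so P_max = T_max·ω = 162.1 W.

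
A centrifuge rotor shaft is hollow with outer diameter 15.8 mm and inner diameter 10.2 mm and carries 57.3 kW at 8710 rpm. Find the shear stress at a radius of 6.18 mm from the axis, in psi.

11100 psi

ω = 2π·8710/60 = 912.1 rad/s, so T = P/ω = 57.3×10³ / 912.1 = 62.82 N·m.
J = π(d_o⁴ − d_i⁴)/32 = π(0.0158⁴ − 0.0102⁴)/32 = 5.056×10^-9 m⁴.
Shear stress varies linearly with radius: τ = T·r/J = 62.82 × 0.00618 / 5.056×10^-9 = 7.679×10^7 Pa.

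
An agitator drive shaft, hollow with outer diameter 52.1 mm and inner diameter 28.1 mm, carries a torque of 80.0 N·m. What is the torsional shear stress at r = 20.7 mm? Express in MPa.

J = π(d_o⁴ − d_i⁴)/32 = π(0.0521⁴ − 0.0281⁴)/32 = 6.621×10^-7 m⁴.
Shear stress varies linearly with radius: τ = T·r/J = 80.00 × 0.0207 / 6.621×10^-7 = 2.501×10^6 Pa.

2.50 MPa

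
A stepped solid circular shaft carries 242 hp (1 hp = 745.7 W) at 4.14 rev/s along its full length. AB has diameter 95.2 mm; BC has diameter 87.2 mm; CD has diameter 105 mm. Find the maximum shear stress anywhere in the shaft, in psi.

ω = 2π·4.14 = 26.01 rad/s, so T = P/ω = 242×745.7 / 26.01 = 6937 N·m.
Under the same torque, τ_max = 16T/(πd³) is largest where d is smallest — segment BC (d = 87.2 mm).
τ_max = 16·6937/(π·(0.0872)³) = 5.329×10^7 Pa.

7730 psi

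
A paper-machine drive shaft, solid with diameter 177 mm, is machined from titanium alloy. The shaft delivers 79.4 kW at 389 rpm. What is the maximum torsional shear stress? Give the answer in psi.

ω = 2π·389/60 = 40.74 rad/s, so T = P/ω = 79.4×10³ / 40.74 = 1949 N·m.
J = πd⁴/32 = π(0.177)⁴/32 = 9.636×10^-5 m⁴.
τ_max = T·r/J = 1949 × 0.0885 / 9.636×10^-5 = 1.790×10^6 Pa.

260 psi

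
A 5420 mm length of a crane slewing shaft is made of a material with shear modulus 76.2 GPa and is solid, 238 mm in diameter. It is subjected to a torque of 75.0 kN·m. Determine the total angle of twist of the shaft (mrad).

J = πd⁴/32 = π(0.238)⁴/32 = 3.150×10^-4 m⁴.
θ = T·L/(G·J) = 75000 × 5.42 / (76.2×10⁹ × 3.150×10^-4) = 0.01694 rad.

16.9 mrad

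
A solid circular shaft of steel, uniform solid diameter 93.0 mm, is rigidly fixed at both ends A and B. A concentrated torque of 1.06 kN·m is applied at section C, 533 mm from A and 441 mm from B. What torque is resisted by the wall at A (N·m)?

With uniform GJ and both ends fixed, compatibility θ_AC = θ_CB gives T_A·a = T_B·b, together with T_A + T_B = T₀.
T_A = T₀·b/(a+b) = 1060·441/974.0 = 479.9 N·m; T_B = 580.1 N·m.

480 N·m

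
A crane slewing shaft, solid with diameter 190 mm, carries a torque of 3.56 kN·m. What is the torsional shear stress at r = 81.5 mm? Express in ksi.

J = πd⁴/32 = π(0.190)⁴/32 = 1.279×10^-4 m⁴.
Shear stress varies linearly with radius: τ = T·r/J = 3560 × 0.0815 / 1.279×10^-4 = 2.268×10^6 Pa.

0.329 ksi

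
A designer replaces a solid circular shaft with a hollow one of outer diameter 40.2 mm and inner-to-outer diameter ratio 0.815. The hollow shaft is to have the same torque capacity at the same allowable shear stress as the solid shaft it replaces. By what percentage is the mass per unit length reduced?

50.5 %

Equal τ_max and T ⇒ the solid shaft needs d_s³ = d_o³(1−k⁴), so d_s = 40.2·(1−0.815⁴)^(1/3) = 33.11 mm.
Area ratio A_h/A_s = d_o²(1−k²)/d_s² = (1−k²)/(1−k⁴)^(2/3) = 0.4949.
Mass saving = 1 − 0.4949 = 50.5 %.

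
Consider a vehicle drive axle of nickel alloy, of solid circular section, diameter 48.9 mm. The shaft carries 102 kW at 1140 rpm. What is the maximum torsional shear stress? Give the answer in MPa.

37.2 MPa

ω = 2π·1140/60 = 119.4 rad/s, so T = P/ω = 102×10³ / 119.4 = 854.4 N·m.
J = πd⁴/32 = π(0.0489)⁴/32 = 5.614×10^-7 m⁴.
τ_max = T·r/J = 854.4 × 0.0244 / 5.614×10^-7 = 3.721×10^7 Pa.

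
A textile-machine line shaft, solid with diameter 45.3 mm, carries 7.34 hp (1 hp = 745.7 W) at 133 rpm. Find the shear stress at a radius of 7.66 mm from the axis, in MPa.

7.28 MPa

ω = 2π·133/60 = 13.93 rad/s, so T = P/ω = 7.34×745.7 / 13.93 = 393.0 N·m.
J = πd⁴/32 = π(0.0453)⁴/32 = 4.134×10^-7 m⁴.
Shear stress varies linearly with radius: τ = T·r/J = 393.0 × 0.00766 / 4.134×10^-7 = 7.281×10^6 Pa.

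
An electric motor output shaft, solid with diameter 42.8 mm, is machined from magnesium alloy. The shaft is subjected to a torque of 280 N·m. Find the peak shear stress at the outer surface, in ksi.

2.64 ksi

J = πd⁴/32 = π(0.0428)⁴/32 = 3.294×10^-7 m⁴.
τ_max = T·r/J = 280.0 × 0.0214 / 3.294×10^-7 = 1.819×10^7 Pa.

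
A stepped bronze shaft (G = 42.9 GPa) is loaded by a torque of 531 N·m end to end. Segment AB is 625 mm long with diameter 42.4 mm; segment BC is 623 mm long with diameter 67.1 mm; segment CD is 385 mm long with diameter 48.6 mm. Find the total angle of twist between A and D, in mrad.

37.0 mrad

J_AB = π(0.0424)⁴/32 = 3.17×10^-7 m⁴; J_BC = π(0.0671)⁴/32 = 1.99×10^-6 m⁴; J_CD = π(0.0486)⁴/32 = 5.48×10^-7 m⁴.
θ = (T/G)·Σ L_i/J_i = (531.0/42.9×10⁹)·(0.625/3.17×10^-7 + 0.623/1.99×10^-6 + 0.385/5.48×10^-7) = 0.03696 rad.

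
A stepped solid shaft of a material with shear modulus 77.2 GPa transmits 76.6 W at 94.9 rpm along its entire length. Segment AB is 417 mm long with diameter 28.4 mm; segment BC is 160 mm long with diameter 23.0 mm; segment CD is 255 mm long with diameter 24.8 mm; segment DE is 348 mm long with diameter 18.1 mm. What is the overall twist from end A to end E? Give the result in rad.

ω = 2π·94.9/60 = 9.938 rad/s, so T = P/ω = 76.6 / 9.938 = 7.708 N·m.
J_AB = π(0.0284)⁴/32 = 6.39×10^-8 m⁴; J_BC = π(0.0230)⁴/32 = 2.75×10^-8 m⁴; J_CD = π(0.0248)⁴/32 = 3.71×10^-8 m⁴; J_DE = π(0.0181)⁴/32 = 1.05×10^-8 m⁴.
θ = (T/G)·Σ L_i/J_i = (7.708/77.2×10⁹)·(0.417/6.39×10^-8 + 0.160/2.75×10^-8 + 0.255/3.71×10^-8 + 0.348/1.05×10^-8) = 5.216×10^-3 rad.

0.00522 rad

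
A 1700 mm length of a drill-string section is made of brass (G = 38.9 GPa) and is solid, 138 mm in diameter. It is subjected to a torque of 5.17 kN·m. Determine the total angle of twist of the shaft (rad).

0.00635 rad

J = πd⁴/32 = π(0.138)⁴/32 = 3.561×10^-5 m⁴.
θ = T·L/(G·J) = 5170 × 1.70 / (38.9×10⁹ × 3.561×10^-5) = 6.346×10^-3 rad.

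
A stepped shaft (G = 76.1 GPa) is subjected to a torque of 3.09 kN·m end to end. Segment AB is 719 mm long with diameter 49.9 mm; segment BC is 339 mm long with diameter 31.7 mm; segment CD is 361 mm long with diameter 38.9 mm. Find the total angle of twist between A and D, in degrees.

14.4°

J_AB = π(0.0499)⁴/32 = 6.09×10^-7 m⁴; J_BC = π(0.0317)⁴/32 = 9.91×10^-8 m⁴; J_CD = π(0.0389)⁴/32 = 2.25×10^-7 m⁴.
θ = (T/G)·Σ L_i/J_i = (3090/76.1×10⁹)·(0.719/6.09×10^-7 + 0.339/9.91×10^-8 + 0.361/2.25×10^-7) = 0.2520 rad.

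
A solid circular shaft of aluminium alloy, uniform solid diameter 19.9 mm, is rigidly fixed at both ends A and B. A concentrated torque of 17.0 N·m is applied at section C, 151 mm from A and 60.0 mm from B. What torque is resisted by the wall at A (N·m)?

With uniform GJ and both ends fixed, compatibility θ_AC = θ_CB gives T_A·a = T_B·b, together with T_A + T_B = T₀.
T_A = T₀·b/(a+b) = 17.00·60.0/211.0 = 4.834 N·m; T_B = 12.17 N·m.

4.83 N·m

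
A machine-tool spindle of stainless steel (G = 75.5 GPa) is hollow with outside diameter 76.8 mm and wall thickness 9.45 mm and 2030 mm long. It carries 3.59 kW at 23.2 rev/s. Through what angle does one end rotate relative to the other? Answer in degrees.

0.0164°

ω = 2π·23.2 = 145.8 rad/s, so T = P/ω = 3.59×10³ / 145.8 = 24.63 N·m.
J = π(d_o⁴ − d_i⁴)/32 = π(0.0768⁴ − 0.0579⁴)/32 = 2.312×10^-6 m⁴.
θ = T·L/(G·J) = 24.63 × 2.03 / (75.5×10⁹ × 2.312×10^-6) = 2.864×10^-4 rad.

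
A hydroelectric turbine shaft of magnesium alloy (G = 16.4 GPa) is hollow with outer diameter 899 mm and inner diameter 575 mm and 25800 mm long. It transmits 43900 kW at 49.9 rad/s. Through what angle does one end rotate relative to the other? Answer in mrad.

ω = 49.9 rad/s, so T = P/ω = 43900×10³ / 49.90 = 879800 N·m.
J = π(d_o⁴ − d_i⁴)/32 = π(0.899⁴ − 0.575⁴)/32 = 0.05339 m⁴.
θ = T·L/(G·J) = 879800 × 25.8 / (16.4×10⁹ × 0.05339) = 0.02592 rad.

25.9 mrad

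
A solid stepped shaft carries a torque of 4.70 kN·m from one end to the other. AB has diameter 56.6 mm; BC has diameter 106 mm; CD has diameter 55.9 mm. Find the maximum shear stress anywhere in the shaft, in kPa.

Under the same torque, τ_max = 16T/(πd³) is largest where d is smallest — segment CD (d = 55.9 mm).
τ_max = 16·4700/(π·(0.0559)³) = 1.370×10^8 Pa.

137000 kPa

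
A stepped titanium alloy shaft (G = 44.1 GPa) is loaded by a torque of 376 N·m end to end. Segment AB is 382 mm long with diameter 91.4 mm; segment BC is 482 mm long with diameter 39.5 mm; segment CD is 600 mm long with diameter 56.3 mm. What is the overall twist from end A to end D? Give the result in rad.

J_AB = π(0.0914)⁴/32 = 6.85×10^-6 m⁴; J_BC = π(0.0395)⁴/32 = 2.39×10^-7 m⁴; J_CD = π(0.0563)⁴/32 = 9.86×10^-7 m⁴.
θ = (T/G)·Σ L_i/J_i = (376.0/44.1×10⁹)·(0.382/6.85×10^-6 + 0.482/2.39×10^-7 + 0.600/9.86×10^-7) = 0.02286 rad.

0.0229 rad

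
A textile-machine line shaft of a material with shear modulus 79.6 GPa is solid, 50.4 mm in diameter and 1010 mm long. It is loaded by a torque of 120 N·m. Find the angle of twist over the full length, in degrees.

0.138°

J = πd⁴/32 = π(0.0504)⁴/32 = 6.335×10^-7 m⁴.
θ = T·L/(G·J) = 120.0 × 1.01 / (79.6×10⁹ × 6.335×10^-7) = 2.404×10^-3 rad.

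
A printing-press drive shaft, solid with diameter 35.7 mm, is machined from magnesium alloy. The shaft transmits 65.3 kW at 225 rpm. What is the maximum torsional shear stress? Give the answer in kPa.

310000 kPa

ω = 2π·225/60 = 23.56 rad/s, so T = P/ω = 65.3×10³ / 23.56 = 2771 N·m.
J = πd⁴/32 = π(0.0357)⁴/32 = 1.595×10^-7 m⁴.
τ_max = T·r/J = 2771 × 0.0179 / 1.595×10^-7 = 3.102×10^8 Pa.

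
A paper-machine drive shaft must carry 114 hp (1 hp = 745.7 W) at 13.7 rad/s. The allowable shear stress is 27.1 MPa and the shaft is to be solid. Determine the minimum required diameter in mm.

105 mm

ω = 13.7 rad/s, so T = P/ω = 114×745.7 / 13.70 = 6205 N·m.
For a solid shaft τ_max = 16T/(πd³), so d = (16T/(π τ_allow))^(1/3) = (16·6205/(π·2.71×10^7))^(1/3) = 0.1053 m.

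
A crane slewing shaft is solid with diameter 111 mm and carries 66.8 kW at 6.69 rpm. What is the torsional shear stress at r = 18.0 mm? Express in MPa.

115 MPa

ω = 2π·6.69/60 = 0.7006 rad/s, so T = P/ω = 66.8×10³ / 0.7006 = 95350 N·m.
J = πd⁴/32 = π(0.111)⁴/32 = 1.490×10^-5 m⁴.
Shear stress varies linearly with radius: τ = T·r/J = 95350 × 0.0180 / 1.490×10^-5 = 1.152×10^8 Pa.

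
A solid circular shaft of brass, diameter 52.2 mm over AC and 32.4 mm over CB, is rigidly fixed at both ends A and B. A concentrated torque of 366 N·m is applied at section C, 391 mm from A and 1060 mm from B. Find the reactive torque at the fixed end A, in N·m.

Compatibility: T_A·a/J_AC = T_B·b/J_CB with T_A + T_B = T₀.
J_AC = 7.29×10^-7 m⁴, J_CB = 1.08×10^-7 m⁴, so T_A = T₀·(J_AC/a)/((J_AC/a)+(J_CB/b)) = 347.0 N·m, T_B = 19.00 N·m.

347 N·m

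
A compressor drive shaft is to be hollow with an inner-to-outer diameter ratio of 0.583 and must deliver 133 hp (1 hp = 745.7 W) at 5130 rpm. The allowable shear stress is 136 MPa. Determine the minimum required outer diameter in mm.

ω = 2π·5130/60 = 537.2 rad/s, so T = P/ω = 133×745.7 / 537.2 = 184.6 N·m.
For a hollow shaft with d_i/d_o = 0.583: τ_max = 16T/(π d_o³ (1−k⁴)), so d_o = [16T/(π τ_allow (1−k⁴))]^(1/3) = [16·184.6/(π·1.36×10^8·0.8845)]^(1/3) = 0.01985 m.

19.8 mm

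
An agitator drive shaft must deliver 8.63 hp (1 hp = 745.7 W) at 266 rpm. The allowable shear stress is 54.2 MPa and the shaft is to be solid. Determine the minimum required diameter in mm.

27.9 mm

ω = 2π·266/60 = 27.86 rad/s, so T = P/ω = 8.63×745.7 / 27.86 = 231.0 N·m.
For a solid shaft τ_max = 16T/(πd³), so d = (16T/(π τ_allow))^(1/3) = (16·231.0/(π·5.42×10^7))^(1/3) = 0.02790 m.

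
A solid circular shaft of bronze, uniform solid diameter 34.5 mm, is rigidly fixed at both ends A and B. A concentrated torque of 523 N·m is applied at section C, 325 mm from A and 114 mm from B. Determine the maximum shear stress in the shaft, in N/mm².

48.0 N/mm²

With uniform GJ and both ends fixed, compatibility θ_AC = θ_CB gives T_A·a = T_B·b, together with T_A + T_B = T₀.
T_A = T₀·b/(a+b) = 523.0·114/439.0 = 135.8 N·m; T_B = 387.2 N·m.
τ in each portion: τ_AC = 1.68×10^7 Pa, τ_CB = 4.80×10^7 Pa; maximum is in CB.
τ_max = T_CB·r/J = 387.2·0.0173/1.39×10^-7 = 4.802×10^7 Pa.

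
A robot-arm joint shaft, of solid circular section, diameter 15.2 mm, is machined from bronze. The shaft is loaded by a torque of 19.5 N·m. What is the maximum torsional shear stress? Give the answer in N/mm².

J = πd⁴/32 = π(0.0152)⁴/32 = 5.241×10^-9 m⁴.
τ_max = T·r/J = 19.50 × 0.00760 / 5.241×10^-9 = 2.828×10^7 Pa.

28.3 N/mm²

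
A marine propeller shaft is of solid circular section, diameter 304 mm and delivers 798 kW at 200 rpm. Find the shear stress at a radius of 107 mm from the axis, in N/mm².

4.86 N/mm²

ω = 2π·200/60 = 20.94 rad/s, so T = P/ω = 798×10³ / 20.94 = 38100 N·m.
J = πd⁴/32 = π(0.304)⁴/32 = 8.385×10^-4 m⁴.
Shear stress varies linearly with radius: τ = T·r/J = 38100 × 0.107 / 8.385×10^-4 = 4.862×10^6 Pa.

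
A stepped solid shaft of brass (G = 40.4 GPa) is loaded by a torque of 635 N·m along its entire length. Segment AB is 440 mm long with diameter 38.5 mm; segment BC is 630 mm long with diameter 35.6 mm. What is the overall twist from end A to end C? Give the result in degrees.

5.44°

J_AB = π(0.0385)⁴/32 = 2.16×10^-7 m⁴; J_BC = π(0.0356)⁴/32 = 1.58×10^-7 m⁴.
θ = (T/G)·Σ L_i/J_i = (635.0/40.4×10⁹)·(0.440/2.16×10^-7 + 0.630/1.58×10^-7) = 0.09486 rad.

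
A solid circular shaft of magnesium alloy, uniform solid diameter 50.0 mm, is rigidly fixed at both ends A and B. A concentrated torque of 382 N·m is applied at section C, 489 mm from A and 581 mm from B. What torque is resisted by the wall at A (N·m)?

207 N·m

With uniform GJ and both ends fixed, compatibility θ_AC = θ_CB gives T_A·a = T_B·b, together with T_A + T_B = T₀.
T_A = T₀·b/(a+b) = 382.0·581/1070 = 207.4 N·m; T_B = 174.6 N·m.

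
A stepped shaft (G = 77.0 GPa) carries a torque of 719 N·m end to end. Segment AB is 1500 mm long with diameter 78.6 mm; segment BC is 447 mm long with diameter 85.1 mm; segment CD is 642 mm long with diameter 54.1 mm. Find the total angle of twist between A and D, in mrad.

11.7 mrad

J_AB = π(0.0786)⁴/32 = 3.75×10^-6 m⁴; J_BC = π(0.0851)⁴/32 = 5.15×10^-6 m⁴; J_CD = π(0.0541)⁴/32 = 8.41×10^-7 m⁴.
θ = (T/G)·Σ L_i/J_i = (719.0/77.0×10⁹)·(1.50/3.75×10^-6 + 0.447/5.15×10^-6 + 0.642/8.41×10^-7) = 0.01168 rad.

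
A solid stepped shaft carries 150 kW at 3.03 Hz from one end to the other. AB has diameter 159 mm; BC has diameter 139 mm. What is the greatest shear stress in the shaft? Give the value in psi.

2170 psi

ω = 2π·3.03 = 19.04 rad/s, so T = P/ω = 150×10³ / 19.04 = 7879 N·m.
Under the same torque, τ_max = 16T/(πd³) is largest where d is smallest — segment BC (d = 139 mm).
τ_max = 16·7879/(π·(0.139)³) = 1.494×10^7 Pa.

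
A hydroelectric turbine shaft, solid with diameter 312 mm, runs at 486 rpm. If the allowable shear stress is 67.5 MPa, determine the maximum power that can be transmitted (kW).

J = πd⁴/32 = π(0.312)⁴/32 = 9.303×10^-4 m⁴.
T_max = τ_allow·J/r = 6.75×10^7 × 9.303×10^-4 / 0.156 = 402500 N·m.
ω = 2π·486/60 = 50.89 rad/s, so P_max = T_max·ω = 2.049×10^7 W.

20500 kW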